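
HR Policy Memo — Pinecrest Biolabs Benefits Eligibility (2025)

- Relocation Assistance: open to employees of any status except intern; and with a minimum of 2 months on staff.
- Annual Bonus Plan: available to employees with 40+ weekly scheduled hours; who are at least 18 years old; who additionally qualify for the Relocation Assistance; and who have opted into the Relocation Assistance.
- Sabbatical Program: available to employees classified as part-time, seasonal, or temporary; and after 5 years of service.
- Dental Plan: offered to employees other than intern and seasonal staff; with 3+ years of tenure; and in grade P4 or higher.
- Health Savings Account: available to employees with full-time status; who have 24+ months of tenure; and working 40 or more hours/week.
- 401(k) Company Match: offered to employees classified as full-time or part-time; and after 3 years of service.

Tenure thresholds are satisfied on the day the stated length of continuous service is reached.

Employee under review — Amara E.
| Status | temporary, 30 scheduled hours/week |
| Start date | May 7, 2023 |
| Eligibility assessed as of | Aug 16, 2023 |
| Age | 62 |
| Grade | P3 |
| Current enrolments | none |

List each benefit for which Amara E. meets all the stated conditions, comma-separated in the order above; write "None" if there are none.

Service from May 7, 2023 to Aug 16, 2023: 101 days.
Relocation Assistance — status temporary ✓ (not excluded); service 101 days ≥ 2 months (≈60 days) ✓ → eligible.
Annual Bonus Plan — 30 hrs/wk < 40 ✗ → not eligible.
Sabbatical Program — status temporary ✓; service 101 days < 5 years (≈1825 days) ✗ → not eligible.
Dental Plan — status temporary ✓ (not excluded); service 101 days < 3 years (≈1095 days) ✗ → not eligible.
Health Savings Account — status temporary ✗ (requires full-time) → not eligible.
401(k) Company Match — status temporary ✗ (requires full-time or part-time) → not eligible.

Relocation Assistance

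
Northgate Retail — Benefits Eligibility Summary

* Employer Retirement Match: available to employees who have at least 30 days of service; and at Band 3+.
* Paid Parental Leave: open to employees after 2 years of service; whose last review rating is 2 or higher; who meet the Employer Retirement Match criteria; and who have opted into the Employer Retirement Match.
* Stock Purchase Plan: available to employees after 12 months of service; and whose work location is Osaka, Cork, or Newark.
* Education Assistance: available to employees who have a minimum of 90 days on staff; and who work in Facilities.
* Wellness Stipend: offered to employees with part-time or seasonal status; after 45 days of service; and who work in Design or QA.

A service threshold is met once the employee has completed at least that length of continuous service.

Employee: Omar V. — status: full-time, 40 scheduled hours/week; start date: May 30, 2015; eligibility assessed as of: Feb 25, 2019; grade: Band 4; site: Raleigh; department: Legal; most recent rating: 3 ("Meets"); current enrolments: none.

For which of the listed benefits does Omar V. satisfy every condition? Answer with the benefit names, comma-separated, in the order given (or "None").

Service from May 30, 2015 to Feb 25, 2019: 1367 days.
Employer Retirement Match — service 1367 days ≥ 30 days ✓; grade Band 4 ≥ Band 3 ✓ → eligible.
Paid Parental Leave — service 1367 days ≥ 2 years (≈730 days) ✓; rating 3 ≥ 2 ✓; eligible for Employer Retirement Match ✓; not enrolled in Employer Retirement Match ✗ → not eligible.
Stock Purchase Plan — service 1367 days ≥ 12 months (≈360 days) ✓; site Raleigh ✗ (not Osaka, Cork, or Newark) → not eligible.
Education Assistance — service 1367 days ≥ 90 days ✓; dept Legal ✗ → not eligible.
Wellness Stipend — status full-time ✗ (requires part-time or seasonal) → not eligible.

Employer Retirement Match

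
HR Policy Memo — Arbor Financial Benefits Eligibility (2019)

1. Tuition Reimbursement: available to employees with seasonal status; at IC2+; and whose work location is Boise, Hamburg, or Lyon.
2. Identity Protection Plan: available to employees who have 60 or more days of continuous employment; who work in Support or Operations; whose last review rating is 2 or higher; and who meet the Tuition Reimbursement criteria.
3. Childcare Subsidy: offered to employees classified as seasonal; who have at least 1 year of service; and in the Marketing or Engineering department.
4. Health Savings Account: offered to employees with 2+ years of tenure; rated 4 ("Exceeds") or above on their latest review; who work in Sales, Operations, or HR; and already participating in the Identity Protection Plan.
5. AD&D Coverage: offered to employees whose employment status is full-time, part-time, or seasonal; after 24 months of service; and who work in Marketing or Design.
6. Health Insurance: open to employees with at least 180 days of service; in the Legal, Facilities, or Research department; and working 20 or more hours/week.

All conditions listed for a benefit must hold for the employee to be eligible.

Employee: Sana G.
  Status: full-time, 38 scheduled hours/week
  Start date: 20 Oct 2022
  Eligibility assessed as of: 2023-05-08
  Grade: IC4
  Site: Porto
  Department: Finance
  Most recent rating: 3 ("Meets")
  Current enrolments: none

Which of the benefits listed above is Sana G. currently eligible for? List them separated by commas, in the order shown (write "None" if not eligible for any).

Service from 20 Oct 2022 to 2023-05-08: 200 days.
Tuition Reimbursement — status full-time ✗ (requires seasonal) → not eligible.
Identity Protection Plan — service 200 days ≥ 60 days ✓; dept Finance ✗ → not eligible.
Childcare Subsidy — status full-time ✗ (requires seasonal) → not eligible.
Health Savings Account — service 200 days < 2 years (≈730 days) ✗ → not eligible.
AD&D Coverage — status full-time ✓; service 200 days < 24 months (≈720 days) ✗ → not eligible.
Health Insurance — service 200 days ≥ 180 days ✓; dept Finance ✗ → not eligible.

None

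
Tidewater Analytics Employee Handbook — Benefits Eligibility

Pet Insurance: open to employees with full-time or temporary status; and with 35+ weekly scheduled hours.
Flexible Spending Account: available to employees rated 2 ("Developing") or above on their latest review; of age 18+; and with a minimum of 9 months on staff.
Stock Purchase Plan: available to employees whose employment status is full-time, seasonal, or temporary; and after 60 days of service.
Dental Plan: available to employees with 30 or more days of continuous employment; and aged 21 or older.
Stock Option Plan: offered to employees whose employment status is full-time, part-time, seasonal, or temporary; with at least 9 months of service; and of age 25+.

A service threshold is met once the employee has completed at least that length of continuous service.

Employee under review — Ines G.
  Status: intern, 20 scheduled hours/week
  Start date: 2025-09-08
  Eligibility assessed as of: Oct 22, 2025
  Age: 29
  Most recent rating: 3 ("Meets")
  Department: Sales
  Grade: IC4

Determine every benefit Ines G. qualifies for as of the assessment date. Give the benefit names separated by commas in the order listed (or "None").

Dental Plan

Service from 2025-09-08 to Oct 22, 2025: 44 days.
Pet Insurance — status intern ✗ (requires full-time or temporary) → not eligible.
Flexible Spending Account — rating 3 ≥ 2 ✓; age 29 ≥ 18 ✓; service 44 days < 9 months (≈270 days) ✗ → not eligible.
Stock Purchase Plan — status intern ✗ (requires full-time, seasonal, or temporary) → not eligible.
Dental Plan — service 44 days ≥ 30 days ✓; age 29 ≥ 21 ✓ → eligible.
Stock Option Plan — status intern ✗ (requires full-time, part-time, seasonal, or temporary) → not eligible.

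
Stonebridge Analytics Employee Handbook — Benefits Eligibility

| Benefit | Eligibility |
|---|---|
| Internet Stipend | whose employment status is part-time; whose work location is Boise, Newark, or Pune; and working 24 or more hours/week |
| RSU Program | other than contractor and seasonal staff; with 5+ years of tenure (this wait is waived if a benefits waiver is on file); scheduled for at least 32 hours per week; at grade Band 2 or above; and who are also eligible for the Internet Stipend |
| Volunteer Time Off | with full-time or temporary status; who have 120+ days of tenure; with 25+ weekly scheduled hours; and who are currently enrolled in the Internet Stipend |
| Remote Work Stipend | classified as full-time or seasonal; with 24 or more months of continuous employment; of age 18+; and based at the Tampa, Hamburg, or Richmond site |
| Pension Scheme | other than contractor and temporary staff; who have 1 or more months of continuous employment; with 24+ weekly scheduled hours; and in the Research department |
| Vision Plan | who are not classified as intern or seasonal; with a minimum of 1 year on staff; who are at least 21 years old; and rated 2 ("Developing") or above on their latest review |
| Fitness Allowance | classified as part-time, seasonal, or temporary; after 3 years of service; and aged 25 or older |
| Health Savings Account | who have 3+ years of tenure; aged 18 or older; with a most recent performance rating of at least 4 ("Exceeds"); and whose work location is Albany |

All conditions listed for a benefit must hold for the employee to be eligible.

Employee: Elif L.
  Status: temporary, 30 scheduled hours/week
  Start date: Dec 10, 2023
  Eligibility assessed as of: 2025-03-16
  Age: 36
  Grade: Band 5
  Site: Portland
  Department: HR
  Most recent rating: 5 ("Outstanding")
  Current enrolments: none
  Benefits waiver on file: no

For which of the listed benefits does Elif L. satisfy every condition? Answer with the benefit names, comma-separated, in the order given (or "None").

Vision Plan

Service from Dec 10, 2023 to 2025-03-16: 462 days.
Internet Stipend — status temporary ✗ (requires part-time) → not eligible.
RSU Program — status temporary ✓ (not excluded); no waiver, service 462 days < 5 years (≈1825 days) ✗ → not eligible.
Volunteer Time Off — status temporary ✓; service 462 days ≥ 120 days ✓; 30 hrs/wk ≥ 25 ✓; not enrolled in Internet Stipend ✗ → not eligible.
Remote Work Stipend — status temporary ✗ (requires full-time or seasonal) → not eligible.
Pension Scheme — status temporary ✗ (excluded) → not eligible.
Vision Plan — status temporary ✓ (not excluded); service 462 days ≥ 1 year (≈365 days) ✓; age 36 ≥ 21 ✓; rating 5 ≥ 2 ✓ → eligible.
Fitness Allowance — status temporary ✓; service 462 days < 3 years (≈1095 days) ✗ → not eligible.
Health Savings Account — service 462 days < 3 years (≈1095 days) ✗ → not eligible.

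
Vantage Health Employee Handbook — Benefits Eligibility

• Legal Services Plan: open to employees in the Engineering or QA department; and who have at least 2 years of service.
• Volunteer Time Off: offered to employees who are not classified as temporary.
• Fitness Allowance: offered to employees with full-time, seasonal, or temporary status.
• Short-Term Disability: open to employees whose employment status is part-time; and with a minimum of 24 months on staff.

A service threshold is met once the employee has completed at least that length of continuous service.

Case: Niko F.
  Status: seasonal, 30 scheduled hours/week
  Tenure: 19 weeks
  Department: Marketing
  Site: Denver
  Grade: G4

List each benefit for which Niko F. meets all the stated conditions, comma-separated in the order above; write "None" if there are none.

Volunteer Time Off, Fitness Allowance

Legal Services Plan — dept Marketing ✗ → not eligible.
Volunteer Time Off — status seasonal ✓ (not excluded) → eligible.
Fitness Allowance — status seasonal ✓ → eligible.
Short-Term Disability — status seasonal ✗ (requires part-time) → not eligible.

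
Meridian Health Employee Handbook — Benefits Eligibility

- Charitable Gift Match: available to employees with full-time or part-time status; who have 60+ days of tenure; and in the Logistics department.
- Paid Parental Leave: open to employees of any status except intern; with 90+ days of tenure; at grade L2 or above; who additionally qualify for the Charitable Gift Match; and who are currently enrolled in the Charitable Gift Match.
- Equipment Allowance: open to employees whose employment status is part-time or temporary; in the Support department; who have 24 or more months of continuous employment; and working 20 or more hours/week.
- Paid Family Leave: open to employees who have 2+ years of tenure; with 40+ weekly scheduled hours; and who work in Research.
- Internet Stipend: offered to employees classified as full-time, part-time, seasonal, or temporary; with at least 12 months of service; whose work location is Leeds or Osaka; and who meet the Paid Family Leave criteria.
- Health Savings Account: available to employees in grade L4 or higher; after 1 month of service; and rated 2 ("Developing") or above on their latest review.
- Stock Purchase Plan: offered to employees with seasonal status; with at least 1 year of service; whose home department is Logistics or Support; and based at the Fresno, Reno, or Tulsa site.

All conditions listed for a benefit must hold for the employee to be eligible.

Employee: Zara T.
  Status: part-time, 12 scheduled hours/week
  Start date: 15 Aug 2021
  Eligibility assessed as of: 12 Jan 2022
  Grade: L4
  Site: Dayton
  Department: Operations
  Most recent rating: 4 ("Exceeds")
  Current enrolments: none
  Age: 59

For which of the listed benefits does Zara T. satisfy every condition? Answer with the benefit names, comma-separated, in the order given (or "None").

Health Savings Account

Service from 15 Aug 2021 to 12 Jan 2022: 150 days.
Charitable Gift Match — status part-time ✓; service 150 days ≥ 60 days ✓; dept Operations ✗ → not eligible.
Paid Parental Leave — status part-time ✓ (not excluded); service 150 days ≥ 90 days ✓; grade L4 ≥ L2 ✓; not eligible for Charitable Gift Match ✗ → not eligible.
Equipment Allowance — status part-time ✓; dept Operations ✗ → not eligible.
Paid Family Leave — service 150 days < 2 years (≈730 days) ✗ → not eligible.
Internet Stipend — status part-time ✓; service 150 days < 12 months (≈360 days) ✗ → not eligible.
Health Savings Account — grade L4 ≥ L4 ✓; service 150 days ≥ 1 month (≈30 days) ✓; rating 4 ≥ 2 ✓ → eligible.
Stock Purchase Plan — status part-time ✗ (requires seasonal) → not eligible.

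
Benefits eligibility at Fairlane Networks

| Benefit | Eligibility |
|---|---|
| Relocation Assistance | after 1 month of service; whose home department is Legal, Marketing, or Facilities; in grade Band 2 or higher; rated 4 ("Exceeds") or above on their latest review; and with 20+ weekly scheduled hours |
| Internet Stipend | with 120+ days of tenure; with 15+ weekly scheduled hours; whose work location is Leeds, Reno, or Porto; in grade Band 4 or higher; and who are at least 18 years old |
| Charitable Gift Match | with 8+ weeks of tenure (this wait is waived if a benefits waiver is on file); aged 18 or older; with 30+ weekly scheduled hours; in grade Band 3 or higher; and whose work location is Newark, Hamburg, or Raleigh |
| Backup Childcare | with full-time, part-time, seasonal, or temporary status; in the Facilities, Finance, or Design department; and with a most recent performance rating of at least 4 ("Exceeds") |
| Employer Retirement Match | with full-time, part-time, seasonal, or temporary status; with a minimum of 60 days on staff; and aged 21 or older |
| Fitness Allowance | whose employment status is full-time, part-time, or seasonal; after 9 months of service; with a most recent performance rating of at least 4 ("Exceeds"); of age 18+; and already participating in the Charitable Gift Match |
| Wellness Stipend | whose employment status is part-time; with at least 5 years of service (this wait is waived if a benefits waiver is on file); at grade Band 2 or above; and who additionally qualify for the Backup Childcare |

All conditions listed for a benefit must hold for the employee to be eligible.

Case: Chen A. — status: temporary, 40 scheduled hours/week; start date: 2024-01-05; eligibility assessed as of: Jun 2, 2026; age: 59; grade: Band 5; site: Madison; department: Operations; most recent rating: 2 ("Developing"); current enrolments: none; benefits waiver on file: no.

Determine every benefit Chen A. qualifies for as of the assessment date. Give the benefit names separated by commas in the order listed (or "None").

Employer Retirement Match

Service from 2024-01-05 to Jun 2, 2026: 879 days.
Relocation Assistance — service 879 days ≥ 1 month (≈30 days) ✓; dept Operations ✗ → not eligible.
Internet Stipend — service 879 days ≥ 120 days ✓; 40 hrs/wk ≥ 15 ✓; site Madison ✗ (not Leeds, Reno, or Porto) → not eligible.
Charitable Gift Match — no waiver, service 879 days ≥ 8 weeks (≈56 days) ✓; age 59 ≥ 18 ✓; 40 hrs/wk ≥ 30 ✓; grade Band 5 ≥ Band 3 ✓; site Madison ✗ (not Newark, Hamburg, or Raleigh) → not eligible.
Backup Childcare — status temporary ✓; dept Operations ✗ → not eligible.
Employer Retirement Match — status temporary ✓; service 879 days ≥ 60 days ✓; age 59 ≥ 21 ✓ → eligible.
Fitness Allowance — status temporary ✗ (requires full-time, part-time, or seasonal) → not eligible.
Wellness Stipend — status temporary ✗ (requires part-time) → not eligible.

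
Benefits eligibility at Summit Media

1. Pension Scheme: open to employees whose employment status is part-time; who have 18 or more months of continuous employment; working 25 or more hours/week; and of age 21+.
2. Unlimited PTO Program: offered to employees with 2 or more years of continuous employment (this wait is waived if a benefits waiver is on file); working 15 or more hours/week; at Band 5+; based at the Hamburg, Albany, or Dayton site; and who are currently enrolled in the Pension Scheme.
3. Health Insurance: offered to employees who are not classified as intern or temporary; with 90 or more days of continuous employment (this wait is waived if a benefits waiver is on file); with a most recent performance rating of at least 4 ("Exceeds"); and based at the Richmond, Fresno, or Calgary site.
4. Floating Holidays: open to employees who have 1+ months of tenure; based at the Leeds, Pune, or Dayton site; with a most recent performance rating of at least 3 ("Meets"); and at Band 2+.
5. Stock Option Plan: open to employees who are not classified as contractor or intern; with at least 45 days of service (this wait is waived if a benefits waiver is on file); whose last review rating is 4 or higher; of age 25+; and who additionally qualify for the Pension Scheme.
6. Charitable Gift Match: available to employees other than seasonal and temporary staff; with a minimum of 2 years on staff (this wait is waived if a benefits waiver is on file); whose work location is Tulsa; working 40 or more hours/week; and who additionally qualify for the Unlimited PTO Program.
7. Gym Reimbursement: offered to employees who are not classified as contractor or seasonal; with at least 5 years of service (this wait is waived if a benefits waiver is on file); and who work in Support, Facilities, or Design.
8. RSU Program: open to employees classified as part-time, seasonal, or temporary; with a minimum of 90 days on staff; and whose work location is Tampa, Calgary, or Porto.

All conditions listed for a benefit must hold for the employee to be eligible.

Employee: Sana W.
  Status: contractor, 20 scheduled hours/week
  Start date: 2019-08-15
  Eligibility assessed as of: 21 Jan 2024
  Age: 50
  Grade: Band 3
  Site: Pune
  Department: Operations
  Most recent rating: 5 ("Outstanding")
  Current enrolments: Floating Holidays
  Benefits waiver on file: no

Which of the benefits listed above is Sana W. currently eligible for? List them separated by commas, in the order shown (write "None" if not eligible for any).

Floating Holidays

Service from 2019-08-15 to 21 Jan 2024: 1620 days.
Pension Scheme — status contractor ✗ (requires part-time) → not eligible.
Unlimited PTO Program — no waiver, service 1620 days ≥ 2 years (≈730 days) ✓; 20 hrs/wk ≥ 15 ✓; grade Band 3 < Band 5 ✗ → not eligible.
Health Insurance — status contractor ✓ (not excluded); no waiver, service 1620 days ≥ 90 days ✓; rating 5 ≥ 4 ✓; site Pune ✗ (not Richmond, Fresno, or Calgary) → not eligible.
Floating Holidays — service 1620 days ≥ 1 month (≈30 days) ✓; site Pune ✓; rating 5 ≥ 3 ✓; grade Band 3 ≥ Band 2 ✓ → eligible.
Stock Option Plan — status contractor ✗ (excluded) → not eligible.
Charitable Gift Match — status contractor ✓ (not excluded); no waiver, service 1620 days ≥ 2 years (≈730 days) ✓; site Pune ✗ (not Tulsa) → not eligible.
Gym Reimbursement — status contractor ✗ (excluded) → not eligible.
RSU Program — status contractor ✗ (requires part-time, seasonal, or temporary) → not eligible.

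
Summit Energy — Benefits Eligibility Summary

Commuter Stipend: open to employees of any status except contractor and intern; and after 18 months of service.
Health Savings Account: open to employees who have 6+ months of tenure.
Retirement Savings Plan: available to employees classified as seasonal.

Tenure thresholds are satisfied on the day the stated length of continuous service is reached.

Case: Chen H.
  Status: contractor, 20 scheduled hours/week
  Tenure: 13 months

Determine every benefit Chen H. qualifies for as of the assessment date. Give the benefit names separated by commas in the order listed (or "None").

Commuter Stipend — status contractor ✗ (excluded) → not eligible.
Health Savings Account — service 13 months ≥ 6 months ✓ → eligible.
Retirement Savings Plan — status contractor ✗ (requires seasonal) → not eligible.

Health Savings Account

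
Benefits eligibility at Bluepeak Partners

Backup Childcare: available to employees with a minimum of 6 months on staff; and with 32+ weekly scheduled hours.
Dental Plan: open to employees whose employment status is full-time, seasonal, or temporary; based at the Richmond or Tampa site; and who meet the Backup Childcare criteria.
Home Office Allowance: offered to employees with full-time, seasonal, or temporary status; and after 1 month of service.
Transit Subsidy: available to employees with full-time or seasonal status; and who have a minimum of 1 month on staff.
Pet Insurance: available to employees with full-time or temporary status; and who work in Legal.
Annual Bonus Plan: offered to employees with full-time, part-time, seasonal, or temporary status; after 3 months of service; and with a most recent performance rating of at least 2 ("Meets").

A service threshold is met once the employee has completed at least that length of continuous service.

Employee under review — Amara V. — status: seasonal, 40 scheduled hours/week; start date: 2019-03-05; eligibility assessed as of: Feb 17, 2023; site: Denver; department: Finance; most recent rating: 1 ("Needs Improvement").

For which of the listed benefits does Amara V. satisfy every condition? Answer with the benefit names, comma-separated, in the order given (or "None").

Backup Childcare, Home Office Allowance, Transit Subsidy

Service from 2019-03-05 to Feb 17, 2023: 1445 days.
Backup Childcare — service 1445 days ≥ 6 months (≈180 days) ✓; 40 hrs/wk ≥ 32 ✓ → eligible.
Dental Plan — status seasonal ✓; site Denver ✗ (not Richmond or Tampa) → not eligible.
Home Office Allowance — status seasonal ✓; service 1445 days ≥ 1 month (≈30 days) ✓ → eligible.
Transit Subsidy — status seasonal ✓; service 1445 days ≥ 1 month (≈30 days) ✓ → eligible.
Pet Insurance — status seasonal ✗ (requires full-time or temporary) → not eligible.
Annual Bonus Plan — status seasonal ✓; service 1445 days ≥ 3 months (≈90 days) ✓; rating 1 < 2 ✗ → not eligible.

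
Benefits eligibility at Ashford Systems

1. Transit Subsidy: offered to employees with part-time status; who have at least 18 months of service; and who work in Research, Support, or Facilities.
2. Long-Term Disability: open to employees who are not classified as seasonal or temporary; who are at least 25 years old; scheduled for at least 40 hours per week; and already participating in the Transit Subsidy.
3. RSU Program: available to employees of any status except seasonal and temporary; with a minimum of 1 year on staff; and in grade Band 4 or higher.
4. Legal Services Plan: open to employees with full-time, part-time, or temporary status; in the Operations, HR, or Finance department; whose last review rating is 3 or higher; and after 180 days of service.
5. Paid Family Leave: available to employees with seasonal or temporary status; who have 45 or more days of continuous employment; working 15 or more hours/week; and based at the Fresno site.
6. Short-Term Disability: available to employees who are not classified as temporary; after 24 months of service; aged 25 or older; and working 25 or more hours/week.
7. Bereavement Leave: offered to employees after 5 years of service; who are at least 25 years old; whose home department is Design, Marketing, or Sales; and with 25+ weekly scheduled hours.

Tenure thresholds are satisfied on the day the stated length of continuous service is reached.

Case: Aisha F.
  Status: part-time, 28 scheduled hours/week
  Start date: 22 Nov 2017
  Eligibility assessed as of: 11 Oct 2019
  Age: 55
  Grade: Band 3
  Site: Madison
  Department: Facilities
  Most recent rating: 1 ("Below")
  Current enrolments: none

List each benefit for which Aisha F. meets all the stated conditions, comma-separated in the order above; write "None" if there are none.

Service from 22 Nov 2017 to 11 Oct 2019: 688 days.
Transit Subsidy — status part-time ✓; service 688 days ≥ 18 months (≈540 days) ✓; dept Facilities ✓ → eligible.
Long-Term Disability — status part-time ✓ (not excluded); age 55 ≥ 25 ✓; 28 hrs/wk < 40 ✗ → not eligible.
RSU Program — status part-time ✓ (not excluded); service 688 days ≥ 1 year (≈365 days) ✓; grade Band 3 < Band 4 ✗ → not eligible.
Legal Services Plan — status part-time ✓; dept Facilities ✗ → not eligible.
Paid Family Leave — status part-time ✗ (requires seasonal or temporary) → not eligible.
Short-Term Disability — status part-time ✓ (not excluded); service 688 days < 24 months (≈720 days) ✗ → not eligible.
Bereavement Leave — service 688 days < 5 years (≈1825 days) ✗ → not eligible.

Transit Subsidy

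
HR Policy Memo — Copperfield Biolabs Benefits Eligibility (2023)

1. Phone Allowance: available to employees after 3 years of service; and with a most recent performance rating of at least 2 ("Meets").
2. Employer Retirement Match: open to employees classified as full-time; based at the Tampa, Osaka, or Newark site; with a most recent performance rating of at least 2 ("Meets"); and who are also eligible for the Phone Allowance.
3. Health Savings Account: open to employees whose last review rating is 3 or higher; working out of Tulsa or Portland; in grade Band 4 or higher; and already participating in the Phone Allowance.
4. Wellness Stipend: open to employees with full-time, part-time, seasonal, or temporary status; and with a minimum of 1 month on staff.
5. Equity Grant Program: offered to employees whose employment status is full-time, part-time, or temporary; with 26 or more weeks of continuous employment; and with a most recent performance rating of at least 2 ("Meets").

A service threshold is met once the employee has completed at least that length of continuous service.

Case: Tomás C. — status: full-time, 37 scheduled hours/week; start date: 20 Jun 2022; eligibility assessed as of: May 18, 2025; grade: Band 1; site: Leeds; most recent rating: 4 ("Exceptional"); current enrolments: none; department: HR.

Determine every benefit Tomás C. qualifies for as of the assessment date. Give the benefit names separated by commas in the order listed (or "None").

Wellness Stipend, Equity Grant Program

Service from 20 Jun 2022 to May 18, 2025: 1063 days.
Phone Allowance — service 1063 days < 3 years (≈1095 days) ✗ → not eligible.
Employer Retirement Match — status full-time ✓; site Leeds ✗ (not Tampa, Osaka, or Newark) → not eligible.
Health Savings Account — rating 4 ≥ 3 ✓; site Leeds ✗ (not Tulsa or Portland) → not eligible.
Wellness Stipend — status full-time ✓; service 1063 days ≥ 1 month (≈30 days) ✓ → eligible.
Equity Grant Program — status full-time ✓; service 1063 days ≥ 26 weeks (≈182 days) ✓; rating 4 ≥ 2 ✓ → eligible.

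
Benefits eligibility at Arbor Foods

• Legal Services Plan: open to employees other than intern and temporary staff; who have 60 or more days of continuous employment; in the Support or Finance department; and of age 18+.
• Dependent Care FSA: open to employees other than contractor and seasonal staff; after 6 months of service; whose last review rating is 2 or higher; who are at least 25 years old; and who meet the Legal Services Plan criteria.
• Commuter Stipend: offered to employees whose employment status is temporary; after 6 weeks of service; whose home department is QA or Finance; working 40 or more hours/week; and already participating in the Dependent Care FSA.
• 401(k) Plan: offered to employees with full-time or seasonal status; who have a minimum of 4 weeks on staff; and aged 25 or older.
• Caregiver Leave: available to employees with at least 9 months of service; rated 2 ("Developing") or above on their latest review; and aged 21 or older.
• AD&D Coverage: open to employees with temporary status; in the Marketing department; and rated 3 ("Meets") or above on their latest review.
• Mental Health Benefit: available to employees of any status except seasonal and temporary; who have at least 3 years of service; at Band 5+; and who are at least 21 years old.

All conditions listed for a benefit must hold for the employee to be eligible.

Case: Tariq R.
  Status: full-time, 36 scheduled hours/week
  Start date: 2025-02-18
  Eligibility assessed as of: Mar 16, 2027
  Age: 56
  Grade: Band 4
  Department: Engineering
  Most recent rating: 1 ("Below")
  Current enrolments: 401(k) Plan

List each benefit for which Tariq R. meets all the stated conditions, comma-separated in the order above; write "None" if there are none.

Service from 2025-02-18 to Mar 16, 2027: 756 days.
Legal Services Plan — status full-time ✓ (not excluded); service 756 days ≥ 60 days ✓; dept Engineering ✗ → not eligible.
Dependent Care FSA — status full-time ✓ (not excluded); service 756 days ≥ 6 months (≈180 days) ✓; rating 1 < 2 ✗ → not eligible.
Commuter Stipend — status full-time ✗ (requires temporary) → not eligible.
401(k) Plan — status full-time ✓; service 756 days ≥ 4 weeks (≈28 days) ✓; age 56 ≥ 25 ✓ → eligible.
Caregiver Leave — service 756 days ≥ 9 months (≈270 days) ✓; rating 1 < 2 ✗ → not eligible.
AD&D Coverage — status full-time ✗ (requires temporary) → not eligible.
Mental Health Benefit — status full-time ✓ (not excluded); service 756 days < 3 years (≈1095 days) ✗ → not eligible.

401(k) Plan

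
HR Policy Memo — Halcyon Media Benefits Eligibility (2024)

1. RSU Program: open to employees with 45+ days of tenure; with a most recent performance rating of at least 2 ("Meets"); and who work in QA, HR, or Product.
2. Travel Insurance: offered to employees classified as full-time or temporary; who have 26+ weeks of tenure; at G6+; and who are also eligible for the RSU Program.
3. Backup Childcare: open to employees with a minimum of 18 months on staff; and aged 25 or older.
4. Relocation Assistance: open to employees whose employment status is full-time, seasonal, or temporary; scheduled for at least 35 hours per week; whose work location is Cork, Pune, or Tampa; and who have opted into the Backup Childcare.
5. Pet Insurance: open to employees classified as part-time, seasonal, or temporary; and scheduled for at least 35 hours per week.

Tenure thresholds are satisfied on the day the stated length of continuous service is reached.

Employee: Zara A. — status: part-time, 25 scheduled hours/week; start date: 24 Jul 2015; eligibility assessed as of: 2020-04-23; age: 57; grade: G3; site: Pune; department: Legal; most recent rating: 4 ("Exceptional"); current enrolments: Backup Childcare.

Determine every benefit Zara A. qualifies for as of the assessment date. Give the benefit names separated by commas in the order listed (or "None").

Backup Childcare

Service from 24 Jul 2015 to 2020-04-23: 1735 days.
RSU Program — service 1735 days ≥ 45 days ✓; rating 4 ≥ 2 ✓; dept Legal ✗ → not eligible.
Travel Insurance — status part-time ✗ (requires full-time or temporary) → not eligible.
Backup Childcare — service 1735 days ≥ 18 months (≈540 days) ✓; age 57 ≥ 25 ✓ → eligible.
Relocation Assistance — status part-time ✗ (requires full-time, seasonal, or temporary) → not eligible.
Pet Insurance — status part-time ✓; 25 hrs/wk < 35 ✗ → not eligible.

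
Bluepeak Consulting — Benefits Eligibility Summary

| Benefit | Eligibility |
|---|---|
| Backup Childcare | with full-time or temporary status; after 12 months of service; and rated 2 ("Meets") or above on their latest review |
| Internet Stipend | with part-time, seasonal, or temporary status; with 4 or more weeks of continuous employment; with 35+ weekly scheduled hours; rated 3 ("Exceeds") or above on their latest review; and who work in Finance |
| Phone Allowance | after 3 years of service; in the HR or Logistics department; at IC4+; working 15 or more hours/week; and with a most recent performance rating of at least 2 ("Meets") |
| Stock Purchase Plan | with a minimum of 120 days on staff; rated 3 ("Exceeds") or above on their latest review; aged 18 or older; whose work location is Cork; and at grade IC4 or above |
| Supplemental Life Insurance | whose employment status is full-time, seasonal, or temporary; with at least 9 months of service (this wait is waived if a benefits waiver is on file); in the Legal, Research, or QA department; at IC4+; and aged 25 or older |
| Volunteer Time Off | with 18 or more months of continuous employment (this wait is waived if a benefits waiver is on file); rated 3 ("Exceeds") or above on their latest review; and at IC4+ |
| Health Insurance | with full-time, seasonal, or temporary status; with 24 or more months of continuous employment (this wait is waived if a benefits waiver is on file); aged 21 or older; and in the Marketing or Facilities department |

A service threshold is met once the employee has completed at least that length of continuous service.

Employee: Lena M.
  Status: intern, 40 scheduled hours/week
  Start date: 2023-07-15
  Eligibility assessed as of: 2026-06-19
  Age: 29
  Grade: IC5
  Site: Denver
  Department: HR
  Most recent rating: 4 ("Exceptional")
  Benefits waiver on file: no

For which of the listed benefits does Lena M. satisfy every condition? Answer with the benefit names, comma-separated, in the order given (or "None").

Service from 2023-07-15 to 2026-06-19: 1070 days.
Backup Childcare — status intern ✗ (requires full-time or temporary) → not eligible.
Internet Stipend — status intern ✗ (requires part-time, seasonal, or temporary) → not eligible.
Phone Allowance — service 1070 days < 3 years (≈1095 days) ✗ → not eligible.
Stock Purchase Plan — service 1070 days ≥ 120 days ✓; rating 4 ≥ 3 ✓; age 29 ≥ 18 ✓; site Denver ✗ (not Cork) → not eligible.
Supplemental Life Insurance — status intern ✗ (requires full-time, seasonal, or temporary) → not eligible.
Volunteer Time Off — no waiver, service 1070 days ≥ 18 months (≈540 days) ✓; rating 4 ≥ 3 ✓; grade IC5 ≥ IC4 ✓ → eligible.
Health Insurance — status intern ✗ (requires full-time, seasonal, or temporary) → not eligible.

Volunteer Time Off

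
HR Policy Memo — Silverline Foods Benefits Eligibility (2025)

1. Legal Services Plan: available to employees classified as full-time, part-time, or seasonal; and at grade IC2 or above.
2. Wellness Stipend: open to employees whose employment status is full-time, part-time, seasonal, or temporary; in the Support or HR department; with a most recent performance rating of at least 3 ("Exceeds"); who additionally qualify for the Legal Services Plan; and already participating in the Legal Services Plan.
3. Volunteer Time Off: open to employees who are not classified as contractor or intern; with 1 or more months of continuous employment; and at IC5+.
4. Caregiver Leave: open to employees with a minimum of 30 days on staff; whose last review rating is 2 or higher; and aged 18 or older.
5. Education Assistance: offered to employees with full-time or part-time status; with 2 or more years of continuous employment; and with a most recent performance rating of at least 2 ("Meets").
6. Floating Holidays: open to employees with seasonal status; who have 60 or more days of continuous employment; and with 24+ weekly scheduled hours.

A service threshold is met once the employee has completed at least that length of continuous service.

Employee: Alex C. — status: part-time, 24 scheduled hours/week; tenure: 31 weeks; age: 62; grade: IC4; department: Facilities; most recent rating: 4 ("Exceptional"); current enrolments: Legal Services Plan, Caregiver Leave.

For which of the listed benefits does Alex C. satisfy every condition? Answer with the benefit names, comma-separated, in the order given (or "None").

Legal Services Plan, Caregiver Leave

Legal Services Plan — status part-time ✓; grade IC4 ≥ IC2 ✓ → eligible.
Wellness Stipend — status part-time ✓; dept Facilities ✗ → not eligible.
Volunteer Time Off — status part-time ✓ (not excluded); service 31 weeks ≥ 1 month (≈30 days) ✓; grade IC4 < IC5 ✗ → not eligible.
Caregiver Leave — service 31 weeks ≥ 30 days ✓; rating 4 ≥ 2 ✓; age 62 ≥ 18 ✓ → eligible.
Education Assistance — status part-time ✓; service 31 weeks < 2 years (≈730 days) ✗ → not eligible.
Floating Holidays — status part-time ✗ (requires seasonal) → not eligible.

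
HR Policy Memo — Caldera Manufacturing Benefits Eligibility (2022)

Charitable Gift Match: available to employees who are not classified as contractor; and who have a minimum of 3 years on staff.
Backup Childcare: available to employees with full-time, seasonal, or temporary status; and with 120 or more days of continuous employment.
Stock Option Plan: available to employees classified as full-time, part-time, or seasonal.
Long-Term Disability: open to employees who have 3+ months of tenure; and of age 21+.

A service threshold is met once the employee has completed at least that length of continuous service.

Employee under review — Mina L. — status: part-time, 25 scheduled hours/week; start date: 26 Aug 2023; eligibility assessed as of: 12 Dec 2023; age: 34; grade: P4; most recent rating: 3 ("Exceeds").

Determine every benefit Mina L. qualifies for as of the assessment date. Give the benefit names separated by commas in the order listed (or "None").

Service from 26 Aug 2023 to 12 Dec 2023: 108 days.
Charitable Gift Match — status part-time ✓ (not excluded); service 108 days < 3 years (≈1095 days) ✗ → not eligible.
Backup Childcare — status part-time ✗ (requires full-time, seasonal, or temporary) → not eligible.
Stock Option Plan — status part-time ✓ → eligible.
Long-Term Disability — service 108 days ≥ 3 months (≈90 days) ✓; age 34 ≥ 21 ✓ → eligible.

Stock Option Plan, Long-Term Disability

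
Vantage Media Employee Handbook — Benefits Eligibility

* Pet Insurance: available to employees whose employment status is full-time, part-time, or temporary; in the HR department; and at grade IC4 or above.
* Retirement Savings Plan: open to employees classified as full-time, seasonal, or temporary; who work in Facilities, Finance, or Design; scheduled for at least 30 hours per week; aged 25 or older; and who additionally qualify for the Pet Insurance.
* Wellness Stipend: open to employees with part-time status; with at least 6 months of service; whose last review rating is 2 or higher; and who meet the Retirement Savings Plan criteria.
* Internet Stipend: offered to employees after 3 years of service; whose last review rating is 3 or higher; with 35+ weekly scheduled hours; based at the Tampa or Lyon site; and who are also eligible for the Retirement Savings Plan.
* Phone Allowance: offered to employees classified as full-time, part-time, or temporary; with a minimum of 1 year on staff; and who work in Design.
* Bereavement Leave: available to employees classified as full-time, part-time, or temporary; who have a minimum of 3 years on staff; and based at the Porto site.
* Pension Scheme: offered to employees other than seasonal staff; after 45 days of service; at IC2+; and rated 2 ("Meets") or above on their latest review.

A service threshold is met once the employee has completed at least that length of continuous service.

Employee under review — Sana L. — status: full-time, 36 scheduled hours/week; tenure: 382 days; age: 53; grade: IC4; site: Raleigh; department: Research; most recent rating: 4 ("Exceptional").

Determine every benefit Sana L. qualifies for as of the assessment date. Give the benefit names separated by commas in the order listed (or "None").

Pension Scheme

Pet Insurance — status full-time ✓; dept Research ✗ → not eligible.
Retirement Savings Plan — status full-time ✓; dept Research ✗ → not eligible.
Wellness Stipend — status full-time ✗ (requires part-time) → not eligible.
Internet Stipend — service 382 days < 3 years (≈1095 days) ✗ → not eligible.
Phone Allowance — status full-time ✓; service 382 days ≥ 1 year (≈365 days) ✓; dept Research ✗ → not eligible.
Bereavement Leave — status full-time ✓; service 382 days < 3 years (≈1095 days) ✗ → not eligible.
Pension Scheme — status full-time ✓ (not excluded); service 382 days ≥ 45 days ✓; grade IC4 ≥ IC2 ✓; rating 4 ≥ 2 ✓ → eligible.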